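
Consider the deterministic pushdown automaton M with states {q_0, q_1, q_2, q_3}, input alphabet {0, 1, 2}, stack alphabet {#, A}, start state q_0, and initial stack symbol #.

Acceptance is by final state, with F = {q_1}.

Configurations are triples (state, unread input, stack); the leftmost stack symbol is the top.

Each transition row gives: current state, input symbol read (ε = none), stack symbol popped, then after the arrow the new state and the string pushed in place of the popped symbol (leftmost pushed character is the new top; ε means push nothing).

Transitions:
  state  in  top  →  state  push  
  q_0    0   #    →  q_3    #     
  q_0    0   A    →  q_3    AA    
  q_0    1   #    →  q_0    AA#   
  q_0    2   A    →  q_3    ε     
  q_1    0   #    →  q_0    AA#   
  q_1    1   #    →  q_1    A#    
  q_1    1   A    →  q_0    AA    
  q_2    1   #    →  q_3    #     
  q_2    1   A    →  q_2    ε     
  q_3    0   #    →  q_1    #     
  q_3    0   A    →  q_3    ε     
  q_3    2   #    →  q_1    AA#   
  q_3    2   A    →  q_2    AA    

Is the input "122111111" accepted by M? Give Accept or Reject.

Reject

(q_0, 122111111, #)
  read 1, top #: go to q_0, push AA# → (q_0, 22111111, AA#)
  read 2, top A: go to q_3, push ε → (q_3, 2111111, A#)
  read 2, top A: go to q_2, push AA → (q_2, 111111, AA#)
  read 1, top A: go to q_2, push ε → (q_2, 11111, A#)
  read 1, top A: go to q_2, push ε → (q_2, 1111, #)
  read 1, top #: go to q_3, push # → (q_3, 111, #)
No transition applies at (q_3, 111, #); input not fully consumed.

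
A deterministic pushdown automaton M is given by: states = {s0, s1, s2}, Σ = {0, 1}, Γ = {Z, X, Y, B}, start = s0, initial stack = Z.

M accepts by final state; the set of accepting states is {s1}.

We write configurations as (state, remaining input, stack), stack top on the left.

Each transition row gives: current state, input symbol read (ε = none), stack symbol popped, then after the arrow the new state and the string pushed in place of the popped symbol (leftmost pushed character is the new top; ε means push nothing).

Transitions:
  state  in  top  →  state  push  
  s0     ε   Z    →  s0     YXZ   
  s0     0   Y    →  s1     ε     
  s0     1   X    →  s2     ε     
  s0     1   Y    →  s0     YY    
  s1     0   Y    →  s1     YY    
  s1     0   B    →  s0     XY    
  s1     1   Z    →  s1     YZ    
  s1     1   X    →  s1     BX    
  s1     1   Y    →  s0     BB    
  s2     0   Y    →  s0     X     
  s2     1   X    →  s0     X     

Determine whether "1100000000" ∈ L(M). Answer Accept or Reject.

Accept

(s0, 1100000000, Z) ⊢ (s0, 1100000000, YXZ) ⊢ (s0, 100000000, YYXZ) ⊢ (s0, 00000000, YYYXZ) ⊢ (s1, 0000000, YYXZ) ⊢ (s1, 000000, YYYXZ) ⊢ (s1, 00000, YYYYXZ) ⊢ (s1, 0000, YYYYYXZ) ⊢ (s1, 000, YYYYYYXZ) ⊢ (s1, 00, YYYYYYYXZ) ⊢ (s1, 0, YYYYYYYYXZ) ⊢ (s1, ε, YYYYYYYYYXZ)
All input consumed; state s1 ∈ F.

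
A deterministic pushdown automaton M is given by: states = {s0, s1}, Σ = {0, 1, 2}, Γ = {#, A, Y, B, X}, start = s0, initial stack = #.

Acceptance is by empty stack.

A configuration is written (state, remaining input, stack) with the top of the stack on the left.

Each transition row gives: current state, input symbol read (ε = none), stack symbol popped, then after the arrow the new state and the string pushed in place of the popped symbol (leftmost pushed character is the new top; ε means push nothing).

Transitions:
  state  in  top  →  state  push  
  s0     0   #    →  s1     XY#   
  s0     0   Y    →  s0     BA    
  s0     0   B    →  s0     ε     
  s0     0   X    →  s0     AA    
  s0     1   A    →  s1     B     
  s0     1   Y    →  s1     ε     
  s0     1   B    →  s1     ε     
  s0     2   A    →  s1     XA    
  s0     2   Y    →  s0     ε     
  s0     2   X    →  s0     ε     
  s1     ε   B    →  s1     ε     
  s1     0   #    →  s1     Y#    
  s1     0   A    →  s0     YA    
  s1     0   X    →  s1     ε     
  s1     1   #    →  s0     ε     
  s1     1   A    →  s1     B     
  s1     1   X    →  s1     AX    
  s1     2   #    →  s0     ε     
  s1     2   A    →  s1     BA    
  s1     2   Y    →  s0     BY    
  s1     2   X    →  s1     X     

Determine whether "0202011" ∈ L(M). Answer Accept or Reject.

(s0, 0202011, #)
  read 0, top #: go to s1, push XY# → (s1, 202011, XY#)
  read 2, top X: go to s1, push X → (s1, 02011, XY#)
  read 0, top X: go to s1, push ε → (s1, 2011, Y#)
  read 2, top Y: go to s0, push BY → (s0, 011, BY#)
  read 0, top B: go to s0, push ε → (s0, 11, Y#)
  read 1, top Y: go to s1, push ε → (s1, 1, #)
  read 1, top #: go to s0, push ε → (s0, ε, ε)
All input consumed and the stack is empty.

Accept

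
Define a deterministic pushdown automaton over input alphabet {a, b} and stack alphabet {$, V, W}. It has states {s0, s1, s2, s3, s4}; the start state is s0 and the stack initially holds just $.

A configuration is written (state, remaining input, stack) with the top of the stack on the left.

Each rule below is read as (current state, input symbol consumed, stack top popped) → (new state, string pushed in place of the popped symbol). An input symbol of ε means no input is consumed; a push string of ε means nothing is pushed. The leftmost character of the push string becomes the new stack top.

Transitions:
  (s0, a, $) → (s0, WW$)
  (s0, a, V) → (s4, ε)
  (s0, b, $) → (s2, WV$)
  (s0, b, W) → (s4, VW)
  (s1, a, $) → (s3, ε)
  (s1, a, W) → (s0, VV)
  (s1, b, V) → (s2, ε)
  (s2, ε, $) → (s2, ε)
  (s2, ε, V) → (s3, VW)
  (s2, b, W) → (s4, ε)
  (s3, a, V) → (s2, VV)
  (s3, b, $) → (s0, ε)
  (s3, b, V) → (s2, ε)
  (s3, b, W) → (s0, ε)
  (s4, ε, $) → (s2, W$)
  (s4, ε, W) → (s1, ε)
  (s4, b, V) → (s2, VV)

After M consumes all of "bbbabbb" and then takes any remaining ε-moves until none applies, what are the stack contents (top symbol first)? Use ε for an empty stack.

(s0, bbbabbb, $)
  read b, top $: go to s2, push WV$ → (s2, bbabbb, WV$)
  read b, top W: go to s4, push ε → (s4, babbb, V$)
  read b, top V: go to s2, push VV → (s2, abbb, VV$)
  ε-move, top V: go to s3, push VW → (s3, abbb, VWV$)
  read a, top V: go to s2, push VV → (s2, bbb, VVWV$)
  ε-move, top V: go to s3, push VW → (s3, bbb, VWVWV$)
  read b, top V: go to s2, push ε → (s2, bb, WVWV$)
  read b, top W: go to s4, push ε → (s4, b, VWV$)
  read b, top V: go to s2, push VV → (s2, ε, VVWV$)
  ε-move, top V: go to s3, push VW → (s3, ε, VWVWV$)
All input consumed in state s3 with stack VWVWV$.

VWVWV$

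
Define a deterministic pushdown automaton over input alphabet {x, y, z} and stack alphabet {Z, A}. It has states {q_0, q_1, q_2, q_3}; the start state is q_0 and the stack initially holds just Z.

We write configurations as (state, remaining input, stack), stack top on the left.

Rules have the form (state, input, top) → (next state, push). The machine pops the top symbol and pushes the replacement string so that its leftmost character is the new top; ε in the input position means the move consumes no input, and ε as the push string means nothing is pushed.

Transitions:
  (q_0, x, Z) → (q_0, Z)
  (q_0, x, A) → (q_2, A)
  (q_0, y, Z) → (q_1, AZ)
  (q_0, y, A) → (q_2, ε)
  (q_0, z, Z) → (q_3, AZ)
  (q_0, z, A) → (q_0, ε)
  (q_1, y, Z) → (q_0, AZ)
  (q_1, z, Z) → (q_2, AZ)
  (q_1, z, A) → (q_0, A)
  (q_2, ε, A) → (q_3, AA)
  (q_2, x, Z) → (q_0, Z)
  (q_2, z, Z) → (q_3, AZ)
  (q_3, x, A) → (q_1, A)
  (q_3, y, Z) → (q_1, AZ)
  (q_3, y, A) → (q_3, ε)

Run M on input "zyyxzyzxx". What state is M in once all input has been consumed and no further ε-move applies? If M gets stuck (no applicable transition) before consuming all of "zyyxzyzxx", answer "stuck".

stuck

(q_0, zyyxzyzxx, Z)
  read z, top Z: go to q_3, push AZ → (q_3, yyxzyzxx, AZ)
  read y, top A: go to q_3, push ε → (q_3, yxzyzxx, Z)
  read y, top Z: go to q_1, push AZ → (q_1, xzyzxx, AZ)
No transition for (q_1, x, top A); M blocks with input xzyzxx remaining.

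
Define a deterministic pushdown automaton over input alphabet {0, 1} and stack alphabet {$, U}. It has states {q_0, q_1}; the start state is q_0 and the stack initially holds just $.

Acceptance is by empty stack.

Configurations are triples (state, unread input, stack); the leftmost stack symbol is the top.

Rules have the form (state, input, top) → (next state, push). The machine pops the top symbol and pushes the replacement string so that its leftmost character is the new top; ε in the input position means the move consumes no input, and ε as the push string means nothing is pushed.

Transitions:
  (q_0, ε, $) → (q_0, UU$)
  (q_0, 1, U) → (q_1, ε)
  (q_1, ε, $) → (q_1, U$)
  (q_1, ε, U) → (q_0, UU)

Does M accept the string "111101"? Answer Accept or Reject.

(q_0, 111101, $)
  ε-move, top $: go to q_0, push UU$ → (q_0, 111101, UU$)
  read 1, top U: go to q_1, push ε → (q_1, 11101, U$)
  ε-move, top U: go to q_0, push UU → (q_0, 11101, UU$)
  read 1, top U: go to q_1, push ε → (q_1, 1101, U$)
  ε-move, top U: go to q_0, push UU → (q_0, 1101, UU$)
  read 1, top U: go to q_1, push ε → (q_1, 101, U$)
  ε-move, top U: go to q_0, push UU → (q_0, 101, UU$)
  read 1, top U: go to q_1, push ε → (q_1, 01, U$)
  ε-move, top U: go to q_0, push UU → (q_0, 01, UU$)
No transition applies at (q_0, 01, UU$); input not fully consumed.

Reject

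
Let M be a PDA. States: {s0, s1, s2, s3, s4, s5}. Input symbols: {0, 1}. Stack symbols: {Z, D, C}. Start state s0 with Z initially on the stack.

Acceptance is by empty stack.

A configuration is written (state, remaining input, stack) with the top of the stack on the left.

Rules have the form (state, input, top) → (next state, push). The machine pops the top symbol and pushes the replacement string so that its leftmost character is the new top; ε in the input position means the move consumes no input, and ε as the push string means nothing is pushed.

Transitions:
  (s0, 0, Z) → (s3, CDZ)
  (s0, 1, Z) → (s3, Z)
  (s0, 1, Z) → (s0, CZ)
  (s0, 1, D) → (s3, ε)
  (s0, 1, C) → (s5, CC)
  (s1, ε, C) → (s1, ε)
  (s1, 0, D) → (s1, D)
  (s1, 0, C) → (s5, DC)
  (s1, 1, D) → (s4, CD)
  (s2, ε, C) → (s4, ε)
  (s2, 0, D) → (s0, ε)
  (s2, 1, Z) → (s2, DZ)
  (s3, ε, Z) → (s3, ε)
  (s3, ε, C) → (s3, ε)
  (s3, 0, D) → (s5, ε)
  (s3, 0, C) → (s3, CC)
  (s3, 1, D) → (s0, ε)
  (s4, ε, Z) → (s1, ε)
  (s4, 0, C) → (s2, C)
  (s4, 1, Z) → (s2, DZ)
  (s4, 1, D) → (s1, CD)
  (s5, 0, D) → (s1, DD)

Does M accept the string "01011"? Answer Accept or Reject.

One accepting computation: (s0, 01011, Z) ⊢ (s3, 1011, CDZ) ⊢ (s3, 1011, DZ) ⊢ (s0, 011, Z) ⊢ (s3, 11, CDZ) ⊢ (s3, 11, DZ) ⊢ (s0, 1, Z) ⊢ (s3, ε, Z) ⊢ (s3, ε, ε)
All input consumed and the stack is empty.

Accept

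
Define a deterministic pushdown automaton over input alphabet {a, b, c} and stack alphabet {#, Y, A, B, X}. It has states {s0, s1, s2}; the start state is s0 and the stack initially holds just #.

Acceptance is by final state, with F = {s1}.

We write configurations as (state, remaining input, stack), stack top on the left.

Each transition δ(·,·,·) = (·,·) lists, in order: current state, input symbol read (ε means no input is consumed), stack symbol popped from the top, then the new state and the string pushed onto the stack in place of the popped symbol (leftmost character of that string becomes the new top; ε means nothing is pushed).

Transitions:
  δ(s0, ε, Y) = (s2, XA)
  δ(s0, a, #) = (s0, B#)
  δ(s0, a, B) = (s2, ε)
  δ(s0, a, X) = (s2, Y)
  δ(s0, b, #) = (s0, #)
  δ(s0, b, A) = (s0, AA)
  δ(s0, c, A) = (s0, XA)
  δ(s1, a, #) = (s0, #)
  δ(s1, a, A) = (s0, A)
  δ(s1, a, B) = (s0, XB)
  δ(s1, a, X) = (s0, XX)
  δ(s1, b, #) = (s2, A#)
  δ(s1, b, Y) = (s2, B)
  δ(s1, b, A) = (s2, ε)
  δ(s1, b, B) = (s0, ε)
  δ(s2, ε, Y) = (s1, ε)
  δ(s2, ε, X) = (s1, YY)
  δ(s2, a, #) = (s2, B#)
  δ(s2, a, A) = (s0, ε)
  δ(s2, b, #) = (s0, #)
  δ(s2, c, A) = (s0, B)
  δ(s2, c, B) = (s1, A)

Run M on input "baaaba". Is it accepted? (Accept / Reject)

(s0, baaaba, #)
  read b, top #: go to s0, push # → (s0, aaaba, #)
  read a, top #: go to s0, push B# → (s0, aaba, B#)
  read a, top B: go to s2, push ε → (s2, aba, #)
  read a, top #: go to s2, push B# → (s2, ba, B#)
No transition applies at (s2, ba, B#); input not fully consumed.

Reject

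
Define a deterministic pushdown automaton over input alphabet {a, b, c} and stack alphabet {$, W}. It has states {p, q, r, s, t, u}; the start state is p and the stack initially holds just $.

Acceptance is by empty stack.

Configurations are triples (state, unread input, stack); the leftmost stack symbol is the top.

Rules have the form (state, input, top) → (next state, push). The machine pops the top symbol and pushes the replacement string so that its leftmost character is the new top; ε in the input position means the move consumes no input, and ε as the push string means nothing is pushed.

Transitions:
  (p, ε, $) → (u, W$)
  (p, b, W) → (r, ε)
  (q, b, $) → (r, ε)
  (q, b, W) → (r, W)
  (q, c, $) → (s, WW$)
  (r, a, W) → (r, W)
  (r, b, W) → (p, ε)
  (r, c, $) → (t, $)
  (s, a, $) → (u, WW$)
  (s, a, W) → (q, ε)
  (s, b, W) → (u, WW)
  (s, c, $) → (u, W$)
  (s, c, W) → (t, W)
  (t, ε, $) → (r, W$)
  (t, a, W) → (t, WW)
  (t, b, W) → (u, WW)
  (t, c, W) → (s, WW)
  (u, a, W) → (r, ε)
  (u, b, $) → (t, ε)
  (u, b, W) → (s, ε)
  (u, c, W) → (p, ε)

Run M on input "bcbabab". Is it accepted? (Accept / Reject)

Accept

(p, bcbabab, $)
  ε-move, top $: go to u, push W$ → (u, bcbabab, W$)
  read b, top W: go to s, push ε → (s, cbabab, $)
  read c, top $: go to u, push W$ → (u, babab, W$)
  read b, top W: go to s, push ε → (s, abab, $)
  read a, top $: go to u, push WW$ → (u, bab, WW$)
  read b, top W: go to s, push ε → (s, ab, W$)
  read a, top W: go to q, push ε → (q, b, $)
  read b, top $: go to r, push ε → (r, ε, ε)
All input consumed and the stack is empty.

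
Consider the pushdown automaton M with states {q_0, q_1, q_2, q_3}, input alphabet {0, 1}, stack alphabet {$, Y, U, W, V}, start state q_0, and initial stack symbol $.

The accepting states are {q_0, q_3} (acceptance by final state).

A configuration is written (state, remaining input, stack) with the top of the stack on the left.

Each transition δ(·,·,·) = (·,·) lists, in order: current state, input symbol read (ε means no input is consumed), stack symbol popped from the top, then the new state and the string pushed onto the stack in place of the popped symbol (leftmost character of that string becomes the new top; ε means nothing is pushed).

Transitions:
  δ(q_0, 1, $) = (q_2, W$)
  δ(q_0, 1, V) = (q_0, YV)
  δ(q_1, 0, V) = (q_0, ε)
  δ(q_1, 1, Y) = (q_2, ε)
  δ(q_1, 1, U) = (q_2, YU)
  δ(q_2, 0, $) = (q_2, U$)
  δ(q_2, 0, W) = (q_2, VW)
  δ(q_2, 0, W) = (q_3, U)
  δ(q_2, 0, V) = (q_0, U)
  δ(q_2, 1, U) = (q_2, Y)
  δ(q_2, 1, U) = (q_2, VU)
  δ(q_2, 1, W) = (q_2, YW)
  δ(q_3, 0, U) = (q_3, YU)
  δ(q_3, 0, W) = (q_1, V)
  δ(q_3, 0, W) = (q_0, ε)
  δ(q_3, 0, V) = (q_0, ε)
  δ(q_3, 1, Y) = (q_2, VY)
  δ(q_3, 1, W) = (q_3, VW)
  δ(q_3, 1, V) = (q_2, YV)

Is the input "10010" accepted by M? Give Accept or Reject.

One accepting computation: (q_0, 10010, $) ⊢ (q_2, 0010, W$) ⊢ (q_3, 010, U$) ⊢ (q_3, 10, YU$) ⊢ (q_2, 0, VYU$) ⊢ (q_0, ε, UYU$)
All input consumed and state q_0 ∈ F.

Accept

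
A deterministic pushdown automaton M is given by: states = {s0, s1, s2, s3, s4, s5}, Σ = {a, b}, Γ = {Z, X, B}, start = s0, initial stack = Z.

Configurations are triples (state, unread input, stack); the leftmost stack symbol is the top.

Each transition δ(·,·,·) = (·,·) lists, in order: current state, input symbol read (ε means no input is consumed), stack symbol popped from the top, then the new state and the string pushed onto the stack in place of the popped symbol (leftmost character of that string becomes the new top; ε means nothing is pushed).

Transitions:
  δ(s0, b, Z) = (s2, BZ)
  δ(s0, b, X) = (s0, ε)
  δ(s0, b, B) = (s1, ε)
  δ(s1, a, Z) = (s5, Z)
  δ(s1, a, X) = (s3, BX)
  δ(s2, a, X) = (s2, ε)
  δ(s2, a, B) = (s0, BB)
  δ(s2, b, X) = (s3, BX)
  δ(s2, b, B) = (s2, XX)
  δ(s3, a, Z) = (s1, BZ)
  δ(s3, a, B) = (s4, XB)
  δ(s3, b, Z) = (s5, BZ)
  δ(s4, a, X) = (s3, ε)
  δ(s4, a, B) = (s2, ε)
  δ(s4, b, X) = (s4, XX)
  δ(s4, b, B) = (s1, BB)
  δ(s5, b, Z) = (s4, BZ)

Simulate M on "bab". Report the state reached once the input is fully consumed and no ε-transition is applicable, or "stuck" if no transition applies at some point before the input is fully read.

(s0, bab, Z) ⊢ (s2, ab, BZ) ⊢ (s0, b, BBZ) ⊢ (s1, ε, BZ)
All input consumed; M is in state s1.

s1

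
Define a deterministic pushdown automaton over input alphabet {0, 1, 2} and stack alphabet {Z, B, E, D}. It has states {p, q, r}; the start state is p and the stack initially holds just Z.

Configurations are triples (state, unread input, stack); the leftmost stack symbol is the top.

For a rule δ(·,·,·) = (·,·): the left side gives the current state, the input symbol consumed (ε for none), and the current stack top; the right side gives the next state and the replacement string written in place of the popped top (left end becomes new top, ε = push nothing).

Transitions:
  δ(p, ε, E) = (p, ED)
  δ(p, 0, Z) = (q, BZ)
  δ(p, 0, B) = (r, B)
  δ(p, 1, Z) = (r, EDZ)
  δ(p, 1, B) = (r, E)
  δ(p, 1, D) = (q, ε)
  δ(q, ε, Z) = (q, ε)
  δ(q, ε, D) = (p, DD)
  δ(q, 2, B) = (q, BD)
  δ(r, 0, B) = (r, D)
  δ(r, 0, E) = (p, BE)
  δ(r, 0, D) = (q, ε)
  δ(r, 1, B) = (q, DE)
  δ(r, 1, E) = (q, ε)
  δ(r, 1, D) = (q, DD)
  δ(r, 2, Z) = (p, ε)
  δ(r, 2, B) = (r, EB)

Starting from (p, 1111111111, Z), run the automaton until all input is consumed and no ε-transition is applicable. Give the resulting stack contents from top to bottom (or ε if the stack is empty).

DDZ

(p, 1111111111, Z) ⊢ (r, 111111111, EDZ) ⊢ (q, 11111111, DZ) ⊢ (p, 11111111, DDZ) ⊢ (q, 1111111, DZ) ⊢ (p, 1111111, DDZ) ⊢ (q, 111111, DZ) ⊢ (p, 111111, DDZ) ⊢ (q, 11111, DZ) ⊢ (p, 11111, DDZ) ⊢ (q, 1111, DZ) ⊢ (p, 1111, DDZ) ⊢ (q, 111, DZ) ⊢ (p, 111, DDZ) ⊢ (q, 11, DZ) ⊢ (p, 11, DDZ) ⊢ (q, 1, DZ) ⊢ (p, 1, DDZ) ⊢ (q, ε, DZ) ⊢ (p, ε, DDZ)
All input consumed in state p with stack DDZ.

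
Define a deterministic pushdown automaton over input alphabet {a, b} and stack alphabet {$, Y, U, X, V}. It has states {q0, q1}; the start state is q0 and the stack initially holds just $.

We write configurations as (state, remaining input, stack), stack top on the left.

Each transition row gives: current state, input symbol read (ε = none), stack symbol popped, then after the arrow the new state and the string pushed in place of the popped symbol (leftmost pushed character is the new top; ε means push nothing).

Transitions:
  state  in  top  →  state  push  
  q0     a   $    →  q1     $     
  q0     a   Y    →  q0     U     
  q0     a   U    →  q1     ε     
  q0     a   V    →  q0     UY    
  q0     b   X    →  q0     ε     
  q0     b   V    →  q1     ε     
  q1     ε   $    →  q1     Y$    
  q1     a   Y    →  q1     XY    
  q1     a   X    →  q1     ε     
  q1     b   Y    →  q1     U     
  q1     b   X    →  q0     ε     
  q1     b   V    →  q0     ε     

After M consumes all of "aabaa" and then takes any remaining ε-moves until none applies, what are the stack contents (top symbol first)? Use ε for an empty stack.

Y$

(q0, aabaa, $)
  read a, top $: go to q1, push $ → (q1, abaa, $)
  ε-move, top $: go to q1, push Y$ → (q1, abaa, Y$)
  read a, top Y: go to q1, push XY → (q1, baa, XY$)
  read b, top X: go to q0, push ε → (q0, aa, Y$)
  read a, top Y: go to q0, push U → (q0, a, U$)
  read a, top U: go to q1, push ε → (q1, ε, $)
  ε-move, top $: go to q1, push Y$ → (q1, ε, Y$)
All input consumed in state q1 with stack Y$.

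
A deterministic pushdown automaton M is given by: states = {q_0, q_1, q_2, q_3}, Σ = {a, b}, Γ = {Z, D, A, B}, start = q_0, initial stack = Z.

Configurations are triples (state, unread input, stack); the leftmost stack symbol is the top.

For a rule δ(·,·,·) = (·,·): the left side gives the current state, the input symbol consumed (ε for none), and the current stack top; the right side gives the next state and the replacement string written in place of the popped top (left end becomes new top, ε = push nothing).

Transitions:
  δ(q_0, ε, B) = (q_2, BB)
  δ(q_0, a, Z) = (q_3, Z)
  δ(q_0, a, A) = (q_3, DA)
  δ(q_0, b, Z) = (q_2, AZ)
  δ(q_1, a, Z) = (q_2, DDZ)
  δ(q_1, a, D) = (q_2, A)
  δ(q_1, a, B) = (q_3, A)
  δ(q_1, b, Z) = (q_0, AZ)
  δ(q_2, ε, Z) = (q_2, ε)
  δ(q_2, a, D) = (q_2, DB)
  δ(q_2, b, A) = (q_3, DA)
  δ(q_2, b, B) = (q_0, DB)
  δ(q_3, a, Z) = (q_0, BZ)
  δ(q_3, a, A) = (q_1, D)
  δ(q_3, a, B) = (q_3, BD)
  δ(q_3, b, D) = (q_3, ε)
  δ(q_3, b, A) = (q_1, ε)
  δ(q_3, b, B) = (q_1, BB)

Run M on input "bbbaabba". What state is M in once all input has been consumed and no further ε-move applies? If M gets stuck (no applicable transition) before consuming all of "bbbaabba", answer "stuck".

(q_0, bbbaabba, Z)
  read b, top Z: go to q_2, push AZ → (q_2, bbaabba, AZ)
  read b, top A: go to q_3, push DA → (q_3, baabba, DAZ)
  read b, top D: go to q_3, push ε → (q_3, aabba, AZ)
  read a, top A: go to q_1, push D → (q_1, abba, DZ)
  read a, top D: go to q_2, push A → (q_2, bba, AZ)
  read b, top A: go to q_3, push DA → (q_3, ba, DAZ)
  read b, top D: go to q_3, push ε → (q_3, a, AZ)
  read a, top A: go to q_1, push D → (q_1, ε, DZ)
All input consumed; M is in state q_1.

q_1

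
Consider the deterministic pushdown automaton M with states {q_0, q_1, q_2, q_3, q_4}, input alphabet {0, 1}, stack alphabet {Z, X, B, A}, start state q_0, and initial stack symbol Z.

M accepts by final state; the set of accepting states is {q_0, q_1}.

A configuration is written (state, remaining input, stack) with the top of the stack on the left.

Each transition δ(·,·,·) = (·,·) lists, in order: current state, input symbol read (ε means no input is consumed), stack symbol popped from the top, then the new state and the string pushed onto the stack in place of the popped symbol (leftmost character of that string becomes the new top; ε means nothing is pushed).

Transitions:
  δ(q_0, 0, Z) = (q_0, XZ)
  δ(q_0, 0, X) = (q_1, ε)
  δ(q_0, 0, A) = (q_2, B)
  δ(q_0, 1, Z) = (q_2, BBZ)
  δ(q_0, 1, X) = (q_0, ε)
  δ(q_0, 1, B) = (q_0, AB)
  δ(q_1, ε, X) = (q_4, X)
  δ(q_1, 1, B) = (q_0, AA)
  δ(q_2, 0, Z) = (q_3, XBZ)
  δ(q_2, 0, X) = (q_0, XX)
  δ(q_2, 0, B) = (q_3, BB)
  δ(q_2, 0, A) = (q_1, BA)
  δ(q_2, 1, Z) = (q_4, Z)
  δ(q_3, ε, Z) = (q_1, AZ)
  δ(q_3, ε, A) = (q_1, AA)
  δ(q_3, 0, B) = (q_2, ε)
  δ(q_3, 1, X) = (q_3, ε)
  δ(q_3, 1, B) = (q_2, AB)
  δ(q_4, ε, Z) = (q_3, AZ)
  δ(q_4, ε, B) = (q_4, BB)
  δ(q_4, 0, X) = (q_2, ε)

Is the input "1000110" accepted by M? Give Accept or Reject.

Reject

(q_0, 1000110, Z) ⊢ (q_2, 000110, BBZ) ⊢ (q_3, 00110, BBBZ) ⊢ (q_2, 0110, BBZ) ⊢ (q_3, 110, BBBZ) ⊢ (q_2, 10, ABBBZ)
No transition applies at (q_2, 10, ABBBZ); input not fully consumed.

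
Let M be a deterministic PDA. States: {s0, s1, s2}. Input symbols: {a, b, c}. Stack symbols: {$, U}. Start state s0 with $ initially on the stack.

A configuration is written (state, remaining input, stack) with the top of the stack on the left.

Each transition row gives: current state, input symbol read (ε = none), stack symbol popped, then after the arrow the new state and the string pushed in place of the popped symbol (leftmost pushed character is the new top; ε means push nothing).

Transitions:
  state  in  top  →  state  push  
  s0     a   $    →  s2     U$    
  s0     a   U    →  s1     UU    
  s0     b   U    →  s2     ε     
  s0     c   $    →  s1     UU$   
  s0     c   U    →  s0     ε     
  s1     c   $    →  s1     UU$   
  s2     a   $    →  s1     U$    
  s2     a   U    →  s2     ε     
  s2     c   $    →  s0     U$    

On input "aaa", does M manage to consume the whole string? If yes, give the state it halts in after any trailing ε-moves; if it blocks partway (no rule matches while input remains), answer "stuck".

(s0, aaa, $) ⊢ (s2, aa, U$) ⊢ (s2, a, $) ⊢ (s1, ε, U$)
All input consumed; M is in state s1.

s1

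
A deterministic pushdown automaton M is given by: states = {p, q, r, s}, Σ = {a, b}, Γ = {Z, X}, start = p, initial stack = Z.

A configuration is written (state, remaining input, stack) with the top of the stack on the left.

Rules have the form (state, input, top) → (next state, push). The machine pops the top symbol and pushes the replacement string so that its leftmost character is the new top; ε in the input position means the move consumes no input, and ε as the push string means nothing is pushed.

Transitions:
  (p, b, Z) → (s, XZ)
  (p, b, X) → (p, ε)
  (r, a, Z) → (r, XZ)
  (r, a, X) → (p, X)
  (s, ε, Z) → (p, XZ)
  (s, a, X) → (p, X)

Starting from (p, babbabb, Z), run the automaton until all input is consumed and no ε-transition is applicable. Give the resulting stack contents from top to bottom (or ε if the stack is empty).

(p, babbabb, Z)
  read b, top Z: go to s, push XZ → (s, abbabb, XZ)
  read a, top X: go to p, push X → (p, bbabb, XZ)
  read b, top X: go to p, push ε → (p, babb, Z)
  read b, top Z: go to s, push XZ → (s, abb, XZ)
  read a, top X: go to p, push X → (p, bb, XZ)
  read b, top X: go to p, push ε → (p, b, Z)
  read b, top Z: go to s, push XZ → (s, ε, XZ)
All input consumed in state s with stack XZ.

XZ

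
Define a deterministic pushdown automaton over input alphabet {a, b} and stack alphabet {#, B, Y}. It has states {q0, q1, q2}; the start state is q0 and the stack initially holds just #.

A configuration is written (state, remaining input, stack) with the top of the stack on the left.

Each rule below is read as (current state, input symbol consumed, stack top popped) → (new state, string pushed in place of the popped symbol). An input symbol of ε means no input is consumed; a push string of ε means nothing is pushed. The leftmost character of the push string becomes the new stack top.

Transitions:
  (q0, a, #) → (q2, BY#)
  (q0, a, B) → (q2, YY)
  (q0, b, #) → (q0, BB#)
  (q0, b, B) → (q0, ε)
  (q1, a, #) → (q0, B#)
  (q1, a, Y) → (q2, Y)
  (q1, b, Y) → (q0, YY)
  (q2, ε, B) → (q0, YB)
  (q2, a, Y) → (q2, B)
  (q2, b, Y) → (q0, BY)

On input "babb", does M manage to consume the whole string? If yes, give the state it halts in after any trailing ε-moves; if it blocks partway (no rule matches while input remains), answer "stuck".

(q0, babb, #)
  read b, top #: go to q0, push BB# → (q0, abb, BB#)
  read a, top B: go to q2, push YY → (q2, bb, YYB#)
  read b, top Y: go to q0, push BY → (q0, b, BYYB#)
  read b, top B: go to q0, push ε → (q0, ε, YYB#)
All input consumed; M is in state q0.

q0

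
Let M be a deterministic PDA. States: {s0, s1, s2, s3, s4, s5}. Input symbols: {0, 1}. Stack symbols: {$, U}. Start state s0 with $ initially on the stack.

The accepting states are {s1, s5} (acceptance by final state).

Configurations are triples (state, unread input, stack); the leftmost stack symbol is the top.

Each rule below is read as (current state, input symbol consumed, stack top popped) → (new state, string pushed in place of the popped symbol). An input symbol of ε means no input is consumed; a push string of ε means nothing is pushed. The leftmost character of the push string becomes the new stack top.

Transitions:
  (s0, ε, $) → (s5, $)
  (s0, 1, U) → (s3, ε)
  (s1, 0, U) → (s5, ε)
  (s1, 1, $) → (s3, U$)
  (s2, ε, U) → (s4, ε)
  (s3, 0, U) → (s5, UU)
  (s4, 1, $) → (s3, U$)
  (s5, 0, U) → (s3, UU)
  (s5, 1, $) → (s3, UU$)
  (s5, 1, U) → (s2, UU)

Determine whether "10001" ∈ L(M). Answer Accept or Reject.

(s0, 10001, $)
  ε-move, top $: go to s5, push $ → (s5, 10001, $)
  read 1, top $: go to s3, push UU$ → (s3, 0001, UU$)
  read 0, top U: go to s5, push UU → (s5, 001, UUU$)
  read 0, top U: go to s3, push UU → (s3, 01, UUUU$)
  read 0, top U: go to s5, push UU → (s5, 1, UUUUU$)
  read 1, top U: go to s2, push UU → (s2, ε, UUUUUU$)
  ε-move, top U: go to s4, push ε → (s4, ε, UUUUU$)
All input consumed; state s4 ∉ F and no further ε-move applies.

Reject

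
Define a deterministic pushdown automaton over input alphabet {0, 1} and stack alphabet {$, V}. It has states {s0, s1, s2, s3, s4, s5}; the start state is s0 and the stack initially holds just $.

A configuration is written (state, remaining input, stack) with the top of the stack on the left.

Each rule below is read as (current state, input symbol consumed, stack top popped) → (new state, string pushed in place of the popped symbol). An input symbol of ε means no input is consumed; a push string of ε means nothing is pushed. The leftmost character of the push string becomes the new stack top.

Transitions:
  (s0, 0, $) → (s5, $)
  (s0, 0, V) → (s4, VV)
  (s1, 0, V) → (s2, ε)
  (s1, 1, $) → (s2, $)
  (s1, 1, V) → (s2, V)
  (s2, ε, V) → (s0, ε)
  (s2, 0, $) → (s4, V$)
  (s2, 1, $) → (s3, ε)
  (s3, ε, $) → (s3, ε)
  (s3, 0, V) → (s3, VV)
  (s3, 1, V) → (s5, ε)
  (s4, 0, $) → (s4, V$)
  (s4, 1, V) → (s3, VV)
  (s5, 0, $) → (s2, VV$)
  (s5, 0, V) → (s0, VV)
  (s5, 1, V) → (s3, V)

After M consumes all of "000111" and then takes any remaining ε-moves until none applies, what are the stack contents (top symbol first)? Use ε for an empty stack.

(s0, 000111, $) ⊢ (s5, 00111, $) ⊢ (s2, 0111, VV$) ⊢ (s0, 0111, V$) ⊢ (s4, 111, VV$) ⊢ (s3, 11, VVV$) ⊢ (s5, 1, VV$) ⊢ (s3, ε, VV$)
All input consumed in state s3 with stack VV$.

VV$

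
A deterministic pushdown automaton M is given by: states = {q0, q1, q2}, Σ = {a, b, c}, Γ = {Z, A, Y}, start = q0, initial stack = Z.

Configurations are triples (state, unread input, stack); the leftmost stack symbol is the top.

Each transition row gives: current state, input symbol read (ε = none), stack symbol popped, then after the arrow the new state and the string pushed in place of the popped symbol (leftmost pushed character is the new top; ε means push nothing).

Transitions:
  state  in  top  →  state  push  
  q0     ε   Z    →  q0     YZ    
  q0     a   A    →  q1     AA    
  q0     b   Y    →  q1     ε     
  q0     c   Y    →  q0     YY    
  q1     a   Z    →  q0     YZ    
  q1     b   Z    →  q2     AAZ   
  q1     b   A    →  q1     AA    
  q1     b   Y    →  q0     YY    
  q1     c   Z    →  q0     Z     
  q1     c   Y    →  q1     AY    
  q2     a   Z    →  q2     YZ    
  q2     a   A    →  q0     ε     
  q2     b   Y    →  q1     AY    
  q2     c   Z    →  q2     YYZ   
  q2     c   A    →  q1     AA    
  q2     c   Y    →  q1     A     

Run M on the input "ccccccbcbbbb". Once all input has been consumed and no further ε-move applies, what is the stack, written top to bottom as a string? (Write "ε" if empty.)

AAAAAYYYYYYZ

(q0, ccccccbcbbbb, Z) ⊢ (q0, ccccccbcbbbb, YZ) ⊢ (q0, cccccbcbbbb, YYZ) ⊢ (q0, ccccbcbbbb, YYYZ) ⊢ (q0, cccbcbbbb, YYYYZ) ⊢ (q0, ccbcbbbb, YYYYYZ) ⊢ (q0, cbcbbbb, YYYYYYZ) ⊢ (q0, bcbbbb, YYYYYYYZ) ⊢ (q1, cbbbb, YYYYYYZ) ⊢ (q1, bbbb, AYYYYYYZ) ⊢ (q1, bbb, AAYYYYYYZ) ⊢ (q1, bb, AAAYYYYYYZ) ⊢ (q1, b, AAAAYYYYYYZ) ⊢ (q1, ε, AAAAAYYYYYYZ)
All input consumed in state q1 with stack AAAAAYYYYYYZ.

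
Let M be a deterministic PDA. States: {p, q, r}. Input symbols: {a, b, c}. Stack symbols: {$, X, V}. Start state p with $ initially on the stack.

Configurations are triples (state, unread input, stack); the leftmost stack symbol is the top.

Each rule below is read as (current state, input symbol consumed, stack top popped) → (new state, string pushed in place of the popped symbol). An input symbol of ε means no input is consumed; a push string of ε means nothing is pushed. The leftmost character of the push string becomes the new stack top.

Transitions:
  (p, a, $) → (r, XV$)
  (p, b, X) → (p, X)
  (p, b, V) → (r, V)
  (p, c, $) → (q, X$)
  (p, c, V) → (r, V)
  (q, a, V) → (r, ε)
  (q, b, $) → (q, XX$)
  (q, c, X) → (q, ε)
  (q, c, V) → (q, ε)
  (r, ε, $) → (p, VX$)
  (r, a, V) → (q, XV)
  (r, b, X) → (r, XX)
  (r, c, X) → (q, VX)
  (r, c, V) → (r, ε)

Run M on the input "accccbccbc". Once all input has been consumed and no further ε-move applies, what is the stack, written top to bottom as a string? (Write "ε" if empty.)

X$

(p, accccbccbc, $) ⊢ (r, ccccbccbc, XV$) ⊢ (q, cccbccbc, VXV$) ⊢ (q, ccbccbc, XV$) ⊢ (q, cbccbc, V$) ⊢ (q, bccbc, $) ⊢ (q, ccbc, XX$) ⊢ (q, cbc, X$) ⊢ (q, bc, $) ⊢ (q, c, XX$) ⊢ (q, ε, X$)
All input consumed in state q with stack X$.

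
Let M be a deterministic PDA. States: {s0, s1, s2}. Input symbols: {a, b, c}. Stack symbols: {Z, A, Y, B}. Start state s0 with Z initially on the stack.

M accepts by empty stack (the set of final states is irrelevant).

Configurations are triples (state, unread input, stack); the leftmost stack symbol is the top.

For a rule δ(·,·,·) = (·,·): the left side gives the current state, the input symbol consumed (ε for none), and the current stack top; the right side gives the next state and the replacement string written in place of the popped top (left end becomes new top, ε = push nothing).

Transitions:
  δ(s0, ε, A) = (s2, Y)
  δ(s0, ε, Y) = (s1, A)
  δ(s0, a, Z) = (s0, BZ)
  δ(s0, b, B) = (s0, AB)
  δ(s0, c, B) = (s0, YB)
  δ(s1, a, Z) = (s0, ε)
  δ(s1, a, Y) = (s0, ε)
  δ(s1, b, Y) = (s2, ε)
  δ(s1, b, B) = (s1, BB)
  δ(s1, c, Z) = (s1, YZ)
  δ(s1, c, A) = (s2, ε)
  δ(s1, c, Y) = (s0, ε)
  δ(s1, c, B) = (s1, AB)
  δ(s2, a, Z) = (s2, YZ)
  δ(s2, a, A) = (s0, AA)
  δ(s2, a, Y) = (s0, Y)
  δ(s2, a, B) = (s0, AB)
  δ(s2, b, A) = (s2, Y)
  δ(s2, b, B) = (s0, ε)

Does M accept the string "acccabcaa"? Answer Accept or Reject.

Reject

(s0, acccabcaa, Z) ⊢ (s0, cccabcaa, BZ) ⊢ (s0, ccabcaa, YBZ) ⊢ (s1, ccabcaa, ABZ) ⊢ (s2, cabcaa, BZ)
No transition applies at (s2, cabcaa, BZ); input not fully consumed.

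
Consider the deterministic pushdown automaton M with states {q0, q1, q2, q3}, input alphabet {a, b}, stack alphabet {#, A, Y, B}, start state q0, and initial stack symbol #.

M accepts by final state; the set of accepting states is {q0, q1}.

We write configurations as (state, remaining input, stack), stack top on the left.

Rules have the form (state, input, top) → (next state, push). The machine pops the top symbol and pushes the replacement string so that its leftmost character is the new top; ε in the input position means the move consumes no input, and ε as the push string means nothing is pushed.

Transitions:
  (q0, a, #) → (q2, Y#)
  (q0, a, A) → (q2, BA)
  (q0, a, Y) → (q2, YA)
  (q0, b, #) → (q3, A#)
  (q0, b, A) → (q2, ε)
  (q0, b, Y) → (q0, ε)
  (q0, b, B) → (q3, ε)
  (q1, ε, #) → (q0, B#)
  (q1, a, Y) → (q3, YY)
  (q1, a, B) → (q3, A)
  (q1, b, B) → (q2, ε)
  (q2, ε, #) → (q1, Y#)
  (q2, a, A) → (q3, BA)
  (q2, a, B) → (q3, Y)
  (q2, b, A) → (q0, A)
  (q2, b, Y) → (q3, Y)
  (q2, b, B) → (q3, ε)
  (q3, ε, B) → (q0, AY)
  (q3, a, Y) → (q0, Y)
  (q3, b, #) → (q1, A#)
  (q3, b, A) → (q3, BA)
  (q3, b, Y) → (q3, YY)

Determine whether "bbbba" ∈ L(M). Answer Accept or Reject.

Accept

(q0, bbbba, #)
  read b, top #: go to q3, push A# → (q3, bbba, A#)
  read b, top A: go to q3, push BA → (q3, bba, BA#)
  ε-move, top B: go to q0, push AY → (q0, bba, AYA#)
  read b, top A: go to q2, push ε → (q2, ba, YA#)
  read b, top Y: go to q3, push Y → (q3, a, YA#)
  read a, top Y: go to q0, push Y → (q0, ε, YA#)
All input consumed; state q0 ∈ F.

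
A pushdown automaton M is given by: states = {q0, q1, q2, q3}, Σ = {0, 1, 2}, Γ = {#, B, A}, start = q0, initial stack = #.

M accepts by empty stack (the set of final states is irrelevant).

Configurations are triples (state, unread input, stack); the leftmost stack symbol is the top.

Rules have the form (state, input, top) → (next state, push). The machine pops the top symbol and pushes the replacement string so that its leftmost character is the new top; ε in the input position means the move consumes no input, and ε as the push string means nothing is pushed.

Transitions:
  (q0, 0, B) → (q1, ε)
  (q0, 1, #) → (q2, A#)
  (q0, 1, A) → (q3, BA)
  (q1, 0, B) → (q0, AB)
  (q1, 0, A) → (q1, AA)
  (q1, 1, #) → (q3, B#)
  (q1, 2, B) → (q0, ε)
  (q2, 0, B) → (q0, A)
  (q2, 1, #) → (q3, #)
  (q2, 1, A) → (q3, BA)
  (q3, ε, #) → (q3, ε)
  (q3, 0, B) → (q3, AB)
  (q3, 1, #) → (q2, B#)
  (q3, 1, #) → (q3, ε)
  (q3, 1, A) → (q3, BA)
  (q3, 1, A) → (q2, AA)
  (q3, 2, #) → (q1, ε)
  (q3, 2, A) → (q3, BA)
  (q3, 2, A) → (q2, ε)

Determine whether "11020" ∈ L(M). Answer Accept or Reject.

Reject

No computation consumes all input and empties the stack.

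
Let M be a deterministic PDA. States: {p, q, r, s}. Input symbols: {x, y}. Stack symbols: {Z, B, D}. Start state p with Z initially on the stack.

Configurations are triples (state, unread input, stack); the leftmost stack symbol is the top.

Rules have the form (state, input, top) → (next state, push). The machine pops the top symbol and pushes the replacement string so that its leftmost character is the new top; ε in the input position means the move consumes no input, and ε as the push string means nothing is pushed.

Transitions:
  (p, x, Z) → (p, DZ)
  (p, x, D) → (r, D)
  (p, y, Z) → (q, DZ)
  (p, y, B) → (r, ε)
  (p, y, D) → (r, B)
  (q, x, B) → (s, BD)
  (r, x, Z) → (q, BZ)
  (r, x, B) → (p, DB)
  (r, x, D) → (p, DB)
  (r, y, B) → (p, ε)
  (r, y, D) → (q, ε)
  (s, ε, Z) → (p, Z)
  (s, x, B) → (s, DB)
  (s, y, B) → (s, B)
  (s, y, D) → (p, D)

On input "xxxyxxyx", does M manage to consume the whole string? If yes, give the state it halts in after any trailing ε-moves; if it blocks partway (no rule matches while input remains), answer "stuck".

s

(p, xxxyxxyx, Z)
  read x, top Z: go to p, push DZ → (p, xxyxxyx, DZ)
  read x, top D: go to r, push D → (r, xyxxyx, DZ)
  read x, top D: go to p, push DB → (p, yxxyx, DBZ)
  read y, top D: go to r, push B → (r, xxyx, BBZ)
  read x, top B: go to p, push DB → (p, xyx, DBBZ)
  read x, top D: go to r, push D → (r, yx, DBBZ)
  read y, top D: go to q, push ε → (q, x, BBZ)
  read x, top B: go to s, push BD → (s, ε, BDBZ)
All input consumed; M is in state s.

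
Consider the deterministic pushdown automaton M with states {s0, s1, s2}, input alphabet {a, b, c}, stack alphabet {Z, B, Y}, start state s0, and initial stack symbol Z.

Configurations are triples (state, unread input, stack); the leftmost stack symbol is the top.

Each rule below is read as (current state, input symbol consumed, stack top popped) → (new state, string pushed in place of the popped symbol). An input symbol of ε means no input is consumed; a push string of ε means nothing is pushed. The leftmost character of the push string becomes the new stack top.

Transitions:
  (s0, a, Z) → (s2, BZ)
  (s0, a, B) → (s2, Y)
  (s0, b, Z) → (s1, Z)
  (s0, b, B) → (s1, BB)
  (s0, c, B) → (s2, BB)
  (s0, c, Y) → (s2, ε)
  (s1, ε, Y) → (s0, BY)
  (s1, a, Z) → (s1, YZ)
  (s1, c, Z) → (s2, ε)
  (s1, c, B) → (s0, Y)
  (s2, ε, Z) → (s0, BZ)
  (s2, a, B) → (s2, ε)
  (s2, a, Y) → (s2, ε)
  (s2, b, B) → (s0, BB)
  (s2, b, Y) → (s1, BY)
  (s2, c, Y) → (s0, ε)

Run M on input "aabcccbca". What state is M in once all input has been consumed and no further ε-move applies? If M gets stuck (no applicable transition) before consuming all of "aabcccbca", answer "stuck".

stuck

(s0, aabcccbca, Z) ⊢ (s2, abcccbca, BZ) ⊢ (s2, bcccbca, Z) ⊢ (s0, bcccbca, BZ) ⊢ (s1, cccbca, BBZ) ⊢ (s0, ccbca, YBZ) ⊢ (s2, cbca, BZ)
No transition for (s2, c, top B); M blocks with input cbca remaining.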